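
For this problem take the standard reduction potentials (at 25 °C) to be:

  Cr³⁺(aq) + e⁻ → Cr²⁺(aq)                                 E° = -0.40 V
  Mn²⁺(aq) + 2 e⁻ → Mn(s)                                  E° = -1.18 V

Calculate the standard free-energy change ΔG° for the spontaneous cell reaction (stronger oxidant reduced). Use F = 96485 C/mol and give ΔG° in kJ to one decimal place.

-150.5 kJ

Cr³⁺/Cr²⁺ (E° = -0.40 V) is the cathode; Mn²⁺/Mn (E° = -1.18 V) is the anode, so E°cell = +0.78 V.
Balancing electrons gives n = 2 (lcm of 1 and 2).
ΔG° = −nFE° = −(2)(96485)(+0.78) = -150,517 J = -150.5 kJ.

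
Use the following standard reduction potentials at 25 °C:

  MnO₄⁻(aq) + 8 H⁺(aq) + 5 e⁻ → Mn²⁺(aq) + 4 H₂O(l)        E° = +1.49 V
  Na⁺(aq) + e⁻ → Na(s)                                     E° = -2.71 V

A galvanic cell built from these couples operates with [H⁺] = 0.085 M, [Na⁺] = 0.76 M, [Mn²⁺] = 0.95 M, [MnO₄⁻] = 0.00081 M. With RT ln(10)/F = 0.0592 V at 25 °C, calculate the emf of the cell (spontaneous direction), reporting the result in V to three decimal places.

+4.069 V

MnO₄⁻/Mn²⁺ is the cathode (higher E°), Na⁺/Na the anode: E°cell = +1.49 − (-2.71) = +4.20 V, n = 5.
Overall: MnO₄⁻(aq) + 8 H⁺(aq) + 5 Na(s) → Mn²⁺(aq) + 4 H₂O(l) + 5 Na⁺(aq)
Q = [Mn²⁺]·[Na⁺]^5 / ([MnO₄⁻]·[H⁺]^8); log Q = 11.038.
E = E° − (0.0592/n) log Q = +4.20 − (0.0592/5)(11.038) = +4.069 V.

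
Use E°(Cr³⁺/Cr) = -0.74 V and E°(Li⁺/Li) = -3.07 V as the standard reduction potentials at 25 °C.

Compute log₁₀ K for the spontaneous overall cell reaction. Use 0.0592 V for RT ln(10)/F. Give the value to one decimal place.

118.1

Cathode: Cr³⁺/Cr; anode: Li⁺/Li. E°cell = +2.33 V, n = 3.
log K = nE°cell / 0.0592 = (3)(+2.33) / 0.0592 = 118.1.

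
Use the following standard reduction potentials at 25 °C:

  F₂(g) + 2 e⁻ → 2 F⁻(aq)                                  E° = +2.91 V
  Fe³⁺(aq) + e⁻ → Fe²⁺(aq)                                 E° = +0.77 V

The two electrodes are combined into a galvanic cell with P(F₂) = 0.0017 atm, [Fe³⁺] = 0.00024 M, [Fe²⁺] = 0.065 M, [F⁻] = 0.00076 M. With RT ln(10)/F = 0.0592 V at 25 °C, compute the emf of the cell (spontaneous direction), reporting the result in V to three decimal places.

+2.387 V

F₂/F⁻ is the cathode (higher E°), Fe³⁺/Fe²⁺ the anode: E°cell = +2.91 − (+0.77) = +2.14 V, n = 2.
Overall: F₂(g) + 2 Fe²⁺(aq) → 2 F⁻(aq) + 2 Fe³⁺(aq)
Q = [F⁻]^2·[Fe³⁺]^2 / (P(F₂)·[Fe²⁺]^2); log Q = -8.334.
E = E° − (0.0592/n) log Q = +2.14 − (0.0592/2)(-8.334) = +2.387 V.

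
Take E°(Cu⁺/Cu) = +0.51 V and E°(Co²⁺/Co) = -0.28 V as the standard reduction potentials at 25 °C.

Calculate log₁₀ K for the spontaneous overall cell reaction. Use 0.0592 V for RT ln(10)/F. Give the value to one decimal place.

26.7

Cathode: Cu⁺/Cu; anode: Co²⁺/Co. E°cell = +0.79 V, n = 2.
log K = nE°cell / 0.0592 = (2)(+0.79) / 0.0592 = 26.7.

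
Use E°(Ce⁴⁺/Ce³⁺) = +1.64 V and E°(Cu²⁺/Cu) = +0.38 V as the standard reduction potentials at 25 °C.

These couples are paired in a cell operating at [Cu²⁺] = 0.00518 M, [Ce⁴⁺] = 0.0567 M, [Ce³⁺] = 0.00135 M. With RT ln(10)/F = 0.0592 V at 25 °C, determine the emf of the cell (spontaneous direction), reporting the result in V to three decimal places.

+1.424 V

Ce⁴⁺/Ce³⁺ is the cathode (higher E°), Cu²⁺/Cu the anode: E°cell = +1.64 − (+0.38) = +1.26 V, n = 2.
Overall: 2 Ce⁴⁺(aq) + Cu(s) → 2 Ce³⁺(aq) + Cu²⁺(aq)
Q = [Ce³⁺]^2·[Cu²⁺] / ([Ce⁴⁺]^2); log Q = -5.532.
E = E° − (0.0592/n) log Q = +1.26 − (0.0592/2)(-5.532) = +1.424 V.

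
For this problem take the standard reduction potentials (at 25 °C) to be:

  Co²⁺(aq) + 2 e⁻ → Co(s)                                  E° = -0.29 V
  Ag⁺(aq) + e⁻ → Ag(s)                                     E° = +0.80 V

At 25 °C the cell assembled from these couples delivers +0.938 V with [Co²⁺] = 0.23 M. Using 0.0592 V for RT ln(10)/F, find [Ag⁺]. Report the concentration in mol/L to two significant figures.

Ag⁺/Ag is the cathode, Co²⁺/Co the anode: E°cell = +1.09 V, n = 2.
Overall reaction: 2 Ag⁺(aq) + Co(s) → 2 Ag(s) + Co²⁺(aq); Q = [Co²⁺]^1/[Ag⁺]^2.
From E = E° − (0.0592/n) log Q: log Q = (E° − E)·n/0.0592 = (+1.09 − (+0.938))·2/0.0592 = 5.1351.
So 2·log[Ag⁺] = 1·log(0.23) − log Q = -0.6383 − (5.1351) = -5.7734; log[Ag⁺] = -5.7734 / 2 = -2.8867; [Ag⁺] = 10^(-2.8867) ≈ 0.0013 M.

0.0013 M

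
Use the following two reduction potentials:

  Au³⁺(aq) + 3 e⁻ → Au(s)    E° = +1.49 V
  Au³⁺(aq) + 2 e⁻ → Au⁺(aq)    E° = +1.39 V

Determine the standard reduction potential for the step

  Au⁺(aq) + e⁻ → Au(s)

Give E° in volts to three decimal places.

Sequential free energies add, so n₃E°₃ = n₁E°₁ + n₂E°₂.
With n₃ = 3, and the known step contributing 2×(+1.39) V, the unknown satisfies 1·E° = 3×(+1.49) − 2×(+1.39) = +1.690.
E° = +1.690 / 1 = +1.690 V.

+1.690 V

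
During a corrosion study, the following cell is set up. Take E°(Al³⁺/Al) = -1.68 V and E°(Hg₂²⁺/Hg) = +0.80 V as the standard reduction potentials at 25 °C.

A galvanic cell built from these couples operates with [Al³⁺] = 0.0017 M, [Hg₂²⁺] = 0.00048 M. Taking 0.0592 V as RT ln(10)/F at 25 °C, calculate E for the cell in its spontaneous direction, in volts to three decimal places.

Hg₂²⁺/Hg is the cathode (higher E°), Al³⁺/Al the anode: E°cell = +0.80 − (-1.68) = +2.48 V, n = 6.
Overall: 3 Hg₂²⁺(aq) + 2 Al(s) → 6 Hg(l) + 2 Al³⁺(aq)
Q = [Al³⁺]^2 / ([Hg₂²⁺]^3); log Q = 4.417.
E = E° − (0.0592/n) log Q = +2.48 − (0.0592/6)(4.417) = +2.436 V.

+2.436 V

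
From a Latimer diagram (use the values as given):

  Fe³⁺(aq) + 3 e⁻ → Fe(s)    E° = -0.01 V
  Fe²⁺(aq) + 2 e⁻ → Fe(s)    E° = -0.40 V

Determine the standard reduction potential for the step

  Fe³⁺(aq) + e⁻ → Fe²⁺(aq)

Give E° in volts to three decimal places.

+0.770 V

Sequential free energies add, so n₃E°₃ = n₁E°₁ + n₂E°₂.
With n₃ = 3, and the known step contributing 2×(-0.40) V, the unknown satisfies 1·E° = 3×(-0.01) − 2×(-0.40) = +0.770.
E° = +0.770 / 1 = +0.770 V.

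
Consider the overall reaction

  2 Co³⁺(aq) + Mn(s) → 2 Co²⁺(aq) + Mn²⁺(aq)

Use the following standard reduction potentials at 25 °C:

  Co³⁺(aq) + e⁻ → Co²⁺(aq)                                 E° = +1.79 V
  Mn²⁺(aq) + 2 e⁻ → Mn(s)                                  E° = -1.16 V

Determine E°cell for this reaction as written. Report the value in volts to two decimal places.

+2.95 V

The Co³⁺/Co²⁺ couple has the higher reduction potential, so it is the cathode; Mn²⁺/Mn is oxidised at the anode.
E°cell = E°(cathode) − E°(anode) = (+1.79) − (-1.16) = +2.95 V.
Since E°cell > 0, the reaction is spontaneous under standard conditions.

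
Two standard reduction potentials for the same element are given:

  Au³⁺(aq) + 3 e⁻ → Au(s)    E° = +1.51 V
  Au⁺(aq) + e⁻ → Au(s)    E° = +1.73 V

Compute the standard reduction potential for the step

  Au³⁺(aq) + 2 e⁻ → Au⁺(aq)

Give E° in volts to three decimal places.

Sequential free energies add, so n₃E°₃ = n₁E°₁ + n₂E°₂.
With n₃ = 3, and the known step contributing 1×(+1.73) V, the unknown satisfies 2·E° = 3×(+1.51) − 1×(+1.73) = +2.800.
E° = +2.800 / 2 = +1.400 V.

+1.400 V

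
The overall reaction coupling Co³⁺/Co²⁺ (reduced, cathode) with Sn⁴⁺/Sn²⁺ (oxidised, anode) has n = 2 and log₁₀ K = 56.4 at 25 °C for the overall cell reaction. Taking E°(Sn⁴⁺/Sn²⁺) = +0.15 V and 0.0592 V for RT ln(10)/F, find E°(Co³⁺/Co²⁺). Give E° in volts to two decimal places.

E°cell = (0.0592/n)·log K = (0.0592/2)(56.4) = +1.669 V.
Since Co³⁺/Co²⁺ is the cathode and Sn⁴⁺/Sn²⁺ the anode, E°cell = E°(Co³⁺/Co²⁺) − E°(Sn⁴⁺/Sn²⁺).
So E°(Co³⁺/Co²⁺) = E°cell + E°(Sn⁴⁺/Sn²⁺) = +1.669 + (+0.15) = +1.82 V.

+1.82 V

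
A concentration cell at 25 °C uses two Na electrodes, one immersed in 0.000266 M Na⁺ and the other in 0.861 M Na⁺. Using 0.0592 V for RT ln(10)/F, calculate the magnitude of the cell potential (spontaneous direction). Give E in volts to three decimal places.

+0.208 V

For a concentration cell E°cell = 0. The 0.861 M side is the cathode (reduction is favoured where [Na⁺] is higher).
With n = 1, E = −(0.0592/1) log([Na⁺]ₐₙ/[Na⁺]꜀ₐₜ) = −(0.0592/1) log(0.000266/0.861) = −(0.0592/1)(-3.510) = +0.208 V.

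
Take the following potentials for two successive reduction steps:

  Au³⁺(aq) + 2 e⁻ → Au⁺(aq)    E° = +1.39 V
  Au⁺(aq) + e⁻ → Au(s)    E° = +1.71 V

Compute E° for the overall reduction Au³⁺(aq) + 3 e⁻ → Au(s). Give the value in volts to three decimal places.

Standard free energies of sequential steps add: ΔG°₃ = ΔG°₁ + ΔG°₂, so n₃E°₃ = n₁E°₁ + n₂E°₂.
E°₃ = (2×+1.39 + 1×+1.71) / 3 = (+4.490) / 3 = +1.497 V.
E° values themselves are not directly additive — weighting by electron count is essential.

+1.497 V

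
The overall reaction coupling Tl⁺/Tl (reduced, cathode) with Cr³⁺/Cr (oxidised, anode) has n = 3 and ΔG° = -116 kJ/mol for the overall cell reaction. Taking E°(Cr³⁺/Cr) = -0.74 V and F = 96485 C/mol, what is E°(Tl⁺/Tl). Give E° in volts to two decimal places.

-0.34 V

E°cell = −ΔG°/(nF) = −(-116×10³)/((3)(96485)) = +0.401 V.
Since Tl⁺/Tl is the cathode and Cr³⁺/Cr the anode, E°cell = E°(Tl⁺/Tl) − E°(Cr³⁺/Cr).
So E°(Tl⁺/Tl) = E°cell + E°(Cr³⁺/Cr) = +0.401 + (-0.74) = -0.34 V.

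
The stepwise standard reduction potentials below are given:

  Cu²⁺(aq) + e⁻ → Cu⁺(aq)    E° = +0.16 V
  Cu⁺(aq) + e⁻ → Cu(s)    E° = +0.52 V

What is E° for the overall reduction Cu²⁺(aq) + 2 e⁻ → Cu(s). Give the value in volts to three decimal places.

Adding the free-energy changes (−nFE°) of the two steps gives −n₃FE°₃ = −n₁FE°₁ − n₂FE°₂.
E°₃ = (1×+0.16 + 1×+0.52) / 2 = (+0.680) / 2 = +0.340 V.

+0.340 V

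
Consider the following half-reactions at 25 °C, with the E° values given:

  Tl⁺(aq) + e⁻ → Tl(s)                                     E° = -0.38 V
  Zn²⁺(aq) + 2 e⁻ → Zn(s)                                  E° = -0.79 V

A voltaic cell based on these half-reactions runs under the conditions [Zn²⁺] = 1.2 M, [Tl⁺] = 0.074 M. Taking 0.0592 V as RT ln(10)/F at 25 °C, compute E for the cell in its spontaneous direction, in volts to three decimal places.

+0.341 V

Tl⁺/Tl is the cathode (higher E°), Zn²⁺/Zn the anode: E°cell = -0.38 − (-0.79) = +0.41 V, n = 2.
Overall: 2 Tl⁺(aq) + Zn(s) → 2 Tl(s) + Zn²⁺(aq)
Q = [Zn²⁺] / ([Tl⁺]^2); log Q = 2.341.
E = E° − (0.0592/n) log Q = +0.41 − (0.0592/2)(2.341) = +0.341 V.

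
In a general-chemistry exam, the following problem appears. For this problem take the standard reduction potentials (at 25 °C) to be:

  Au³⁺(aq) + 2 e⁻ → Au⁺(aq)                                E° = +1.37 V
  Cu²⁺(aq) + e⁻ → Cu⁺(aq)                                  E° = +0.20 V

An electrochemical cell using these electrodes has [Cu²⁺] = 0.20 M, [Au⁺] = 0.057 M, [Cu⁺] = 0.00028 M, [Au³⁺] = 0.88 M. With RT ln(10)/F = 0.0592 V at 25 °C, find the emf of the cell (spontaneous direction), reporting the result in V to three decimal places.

+1.036 V

Au³⁺/Au⁺ is the cathode (higher E°), Cu²⁺/Cu⁺ the anode: E°cell = +1.37 − (+0.20) = +1.17 V, n = 2.
Overall: Au³⁺(aq) + 2 Cu⁺(aq) → Au⁺(aq) + 2 Cu²⁺(aq)
Q = [Au⁺]·[Cu²⁺]^2 / ([Au³⁺]·[Cu⁺]^2); log Q = 4.519.
E = E° − (0.0592/n) log Q = +1.17 − (0.0592/2)(4.519) = +1.036 V.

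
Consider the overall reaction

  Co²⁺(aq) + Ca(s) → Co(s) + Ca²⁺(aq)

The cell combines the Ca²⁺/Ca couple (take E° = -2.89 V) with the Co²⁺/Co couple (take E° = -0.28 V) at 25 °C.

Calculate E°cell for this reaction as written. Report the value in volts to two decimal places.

The Co²⁺/Co couple has the higher reduction potential, so it is the cathode; Ca²⁺/Ca is oxidised at the anode.
E°cell = E°(cathode) − E°(anode) = (-0.28) − (-2.89) = +2.61 V.
Since E°cell > 0, the reaction is spontaneous under standard conditions.

+2.61 V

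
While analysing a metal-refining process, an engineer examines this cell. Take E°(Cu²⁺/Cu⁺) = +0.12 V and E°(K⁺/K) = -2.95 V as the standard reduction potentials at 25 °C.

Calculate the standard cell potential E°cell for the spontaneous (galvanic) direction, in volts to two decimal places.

+3.07 V

The Cu²⁺/Cu⁺ couple has the higher reduction potential, so it is the cathode; K⁺/K is oxidised at the anode.
E°cell = E°(cathode) − E°(anode) = (+0.12) − (-2.95) = +3.07 V.
Since E°cell > 0, the reaction is spontaneous under standard conditions.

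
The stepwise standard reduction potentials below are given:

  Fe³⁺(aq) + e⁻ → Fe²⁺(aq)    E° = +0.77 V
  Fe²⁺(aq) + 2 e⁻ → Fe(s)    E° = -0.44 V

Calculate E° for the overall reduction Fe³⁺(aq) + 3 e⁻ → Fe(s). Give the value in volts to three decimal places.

-0.037 V

Since ΔG° = −nFE° is additive over sequential reductions, n₃E°₃ = n₁E°₁ + n₂E°₂.
E°₃ = (1×+0.77 + 2×-0.44) / 3 = (-0.110) / 3 = -0.037 V.
Simply averaging or adding the two E° values would be wrong; the electron-weighted sum is required.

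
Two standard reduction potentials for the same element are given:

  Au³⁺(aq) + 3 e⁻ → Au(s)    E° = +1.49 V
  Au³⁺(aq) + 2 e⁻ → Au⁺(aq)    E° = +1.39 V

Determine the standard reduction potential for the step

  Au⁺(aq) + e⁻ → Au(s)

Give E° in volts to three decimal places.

Sequential free energies add, so n₃E°₃ = n₁E°₁ + n₂E°₂.
With n₃ = 3, and the known step contributing 2×(+1.39) V, the unknown satisfies 1·E° = 3×(+1.49) − 2×(+1.39) = +1.690.
E° = +1.690 / 1 = +1.690 V.

+1.690 V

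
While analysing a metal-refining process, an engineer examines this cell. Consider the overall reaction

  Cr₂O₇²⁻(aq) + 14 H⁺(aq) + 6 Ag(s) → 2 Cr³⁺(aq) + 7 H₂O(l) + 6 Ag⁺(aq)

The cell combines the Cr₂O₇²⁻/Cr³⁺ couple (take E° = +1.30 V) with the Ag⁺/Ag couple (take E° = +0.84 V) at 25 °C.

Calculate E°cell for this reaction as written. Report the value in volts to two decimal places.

The Cr₂O₇²⁻/Cr³⁺ couple has the higher reduction potential, so it is the cathode; Ag⁺/Ag is oxidised at the anode.
E°cell = E°(cathode) − E°(anode) = (+1.30) − (+0.84) = +0.46 V.
Since E°cell > 0, the reaction is spontaneous under standard conditions.

+0.46 V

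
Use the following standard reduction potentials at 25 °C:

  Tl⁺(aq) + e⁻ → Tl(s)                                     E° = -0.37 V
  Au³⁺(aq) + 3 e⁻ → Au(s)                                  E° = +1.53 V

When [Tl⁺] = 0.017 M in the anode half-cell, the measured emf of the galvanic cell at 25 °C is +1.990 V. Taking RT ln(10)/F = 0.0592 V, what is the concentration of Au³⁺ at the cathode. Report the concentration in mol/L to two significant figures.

Au³⁺/Au is the cathode, Tl⁺/Tl the anode: E°cell = +1.90 V, n = 3.
Overall reaction: Au³⁺(aq) + 3 Tl(s) → Au(s) + 3 Tl⁺(aq); Q = [Tl⁺]^3/[Au³⁺]^1.
From E = E° − (0.0592/n) log Q: log Q = (E° − E)·n/0.0592 = (+1.90 − (+1.990))·3/0.0592 = -4.5608.
So 1·log[Au³⁺] = 3·log(0.017) − log Q = -5.3087 − (-4.5608) = -0.7479; [Au³⁺] = 10^(-0.7479) ≈ 0.18 M.

0.18 M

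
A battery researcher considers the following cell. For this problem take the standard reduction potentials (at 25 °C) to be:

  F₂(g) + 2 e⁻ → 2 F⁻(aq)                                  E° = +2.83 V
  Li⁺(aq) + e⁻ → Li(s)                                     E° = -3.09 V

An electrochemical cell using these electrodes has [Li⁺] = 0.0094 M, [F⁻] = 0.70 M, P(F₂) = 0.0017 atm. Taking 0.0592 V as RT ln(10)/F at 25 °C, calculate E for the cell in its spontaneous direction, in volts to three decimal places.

+5.967 V

F₂/F⁻ is the cathode (higher E°), Li⁺/Li the anode: E°cell = +2.83 − (-3.09) = +5.92 V, n = 2.
Overall: F₂(g) + 2 Li(s) → 2 F⁻(aq) + 2 Li⁺(aq)
Q = [F⁻]^2·[Li⁺]^2 / (P(F₂)); log Q = -1.594.
E = E° − (0.0592/n) log Q = +5.92 − (0.0592/2)(-1.594) = +5.967 V.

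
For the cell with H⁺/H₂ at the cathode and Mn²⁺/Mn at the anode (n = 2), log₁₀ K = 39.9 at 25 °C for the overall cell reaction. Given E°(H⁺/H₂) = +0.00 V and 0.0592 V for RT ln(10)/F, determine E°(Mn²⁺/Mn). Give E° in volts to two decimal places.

E°cell = (0.0592/n)·log K = (0.0592/2)(39.9) = +1.181 V.
Since H⁺/H₂ is the cathode and Mn²⁺/Mn the anode, E°cell = E°(H⁺/H₂) − E°(Mn²⁺/Mn).
So E°(Mn²⁺/Mn) = E°(H⁺/H₂) − E°cell = (+0.00) − (+1.181) = -1.18 V.

-1.18 V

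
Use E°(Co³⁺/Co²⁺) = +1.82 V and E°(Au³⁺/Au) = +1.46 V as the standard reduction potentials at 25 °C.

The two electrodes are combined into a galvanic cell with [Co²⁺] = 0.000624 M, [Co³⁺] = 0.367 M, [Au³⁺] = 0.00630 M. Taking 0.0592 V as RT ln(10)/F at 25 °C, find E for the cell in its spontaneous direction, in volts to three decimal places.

Co³⁺/Co²⁺ is the cathode (higher E°), Au³⁺/Au the anode: E°cell = +1.82 − (+1.46) = +0.36 V, n = 3.
Overall: 3 Co³⁺(aq) + Au(s) → 3 Co²⁺(aq) + Au³⁺(aq)
Q = [Co²⁺]^3·[Au³⁺] / ([Co³⁺]^3); log Q = -10.509.
E = E° − (0.0592/n) log Q = +0.36 − (0.0592/3)(-10.509) = +0.567 V.

+0.567 V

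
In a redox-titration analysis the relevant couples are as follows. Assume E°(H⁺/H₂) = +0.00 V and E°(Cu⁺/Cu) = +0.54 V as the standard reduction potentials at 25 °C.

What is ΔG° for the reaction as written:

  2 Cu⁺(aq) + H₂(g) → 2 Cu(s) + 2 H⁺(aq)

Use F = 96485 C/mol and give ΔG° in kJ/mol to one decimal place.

-104.2 kJ/mol

As written, Cu⁺/Cu is reduced (cathode) and H⁺/H₂ is oxidised (anode), so E°cell = (+0.54) − (+0.00) = +0.54 V.
Balancing electrons gives n = 2.
ΔG° = −nFE° = −(2)(96485)(+0.54) = -104,204 J = -104.2 kJ/mol.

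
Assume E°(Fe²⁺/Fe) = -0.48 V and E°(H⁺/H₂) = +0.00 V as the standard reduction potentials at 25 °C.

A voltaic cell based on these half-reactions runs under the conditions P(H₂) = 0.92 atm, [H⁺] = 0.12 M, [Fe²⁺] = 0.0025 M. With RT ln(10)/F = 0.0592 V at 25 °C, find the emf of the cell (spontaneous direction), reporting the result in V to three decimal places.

H⁺/H₂ is the cathode (higher E°), Fe²⁺/Fe the anode: E°cell = +0.00 − (-0.48) = +0.48 V, n = 2.
Overall: 2 H⁺(aq) + Fe(s) → H₂(g) + Fe²⁺(aq)
Q = P(H₂)·[Fe²⁺] / ([H⁺]^2); log Q = -0.797.
E = E° − (0.0592/n) log Q = +0.48 − (0.0592/2)(-0.797) = +0.504 V.

+0.504 V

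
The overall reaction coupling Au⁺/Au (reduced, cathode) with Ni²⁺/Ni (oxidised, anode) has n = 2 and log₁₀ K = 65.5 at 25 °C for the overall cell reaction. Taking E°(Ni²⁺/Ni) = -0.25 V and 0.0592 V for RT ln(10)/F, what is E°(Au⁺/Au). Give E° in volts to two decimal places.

+1.69 V

E°cell = (0.0592/n)·log K = (0.0592/2)(65.5) = +1.939 V.
Since Au⁺/Au is the cathode and Ni²⁺/Ni the anode, E°cell = E°(Au⁺/Au) − E°(Ni²⁺/Ni).
So E°(Au⁺/Au) = E°cell + E°(Ni²⁺/Ni) = +1.939 + (-0.25) = +1.69 V.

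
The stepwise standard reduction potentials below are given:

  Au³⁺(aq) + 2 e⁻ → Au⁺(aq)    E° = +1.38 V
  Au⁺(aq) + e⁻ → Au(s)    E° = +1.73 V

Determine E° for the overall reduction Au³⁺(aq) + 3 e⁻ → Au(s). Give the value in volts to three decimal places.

Adding the free-energy changes (−nFE°) of the two steps gives −n₃FE°₃ = −n₁FE°₁ − n₂FE°₂.
E°₃ = (2×+1.38 + 1×+1.73) / 3 = (+4.490) / 3 = +1.497 V.
Simply averaging or adding the two E° values would be wrong; the electron-weighted sum is required.

+1.497 V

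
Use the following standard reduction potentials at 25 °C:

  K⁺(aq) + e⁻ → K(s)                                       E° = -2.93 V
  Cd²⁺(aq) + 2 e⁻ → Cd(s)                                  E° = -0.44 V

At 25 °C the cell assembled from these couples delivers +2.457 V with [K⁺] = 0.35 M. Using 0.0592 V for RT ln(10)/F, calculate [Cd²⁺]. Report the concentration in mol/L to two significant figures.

Cd²⁺/Cd is the cathode, K⁺/K the anode: E°cell = +2.49 V, n = 2.
Overall reaction: Cd²⁺(aq) + 2 K(s) → Cd(s) + 2 K⁺(aq); Q = [K⁺]^2/[Cd²⁺]^1.
From E = E° − (0.0592/n) log Q: log Q = (E° − E)·n/0.0592 = (+2.49 − (+2.457))·2/0.0592 = 1.1149.
So 1·log[Cd²⁺] = 2·log(0.35) − log Q = -0.9119 − (1.1149) = -2.0268; [Cd²⁺] = 10^(-2.0268) ≈ 0.0094 M.

0.0094 M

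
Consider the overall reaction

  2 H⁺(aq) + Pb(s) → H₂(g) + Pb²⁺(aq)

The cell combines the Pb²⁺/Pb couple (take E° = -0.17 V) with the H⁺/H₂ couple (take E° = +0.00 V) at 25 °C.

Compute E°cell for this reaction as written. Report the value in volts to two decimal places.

+0.17 V

The H⁺/H₂ couple has the higher reduction potential, so it is the cathode; Pb²⁺/Pb is oxidised at the anode.
E°cell = E°(cathode) − E°(anode) = (+0.00) − (-0.17) = +0.17 V.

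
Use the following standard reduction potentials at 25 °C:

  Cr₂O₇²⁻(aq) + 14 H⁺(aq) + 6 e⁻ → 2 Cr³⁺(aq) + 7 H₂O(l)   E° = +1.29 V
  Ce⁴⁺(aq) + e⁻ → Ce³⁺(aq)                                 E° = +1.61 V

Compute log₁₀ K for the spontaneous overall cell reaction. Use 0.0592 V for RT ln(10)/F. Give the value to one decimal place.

Cathode: Ce⁴⁺/Ce³⁺; anode: Cr₂O₇²⁻/Cr³⁺. E°cell = +0.32 V, n = 6.
log K = nE°cell / 0.0592 = (6)(+0.32) / 0.0592 = 32.4.

32.4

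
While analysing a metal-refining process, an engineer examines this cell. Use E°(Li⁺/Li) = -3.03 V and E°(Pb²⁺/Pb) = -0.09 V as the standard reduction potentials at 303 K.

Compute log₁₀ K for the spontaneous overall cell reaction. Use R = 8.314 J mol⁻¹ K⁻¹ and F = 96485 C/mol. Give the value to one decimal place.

Cathode: Pb²⁺/Pb; anode: Li⁺/Li. E°cell = (-0.09) − (-3.03) = +2.94 V, with n = 2.
ΔG° = −nFE° = −RT ln K, so ln K = nFE°/(RT) = (2)(96485)(+2.94) / ((8.314)(303)) = 225.208.
log₁₀ K = 225.208 / ln 10 = 97.8.

97.8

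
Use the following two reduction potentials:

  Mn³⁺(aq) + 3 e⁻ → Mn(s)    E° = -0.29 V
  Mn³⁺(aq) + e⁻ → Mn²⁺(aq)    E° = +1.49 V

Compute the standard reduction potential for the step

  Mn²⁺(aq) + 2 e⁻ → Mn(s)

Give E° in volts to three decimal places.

-1.180 V

Sequential free energies add, so n₃E°₃ = n₁E°₁ + n₂E°₂.
With n₃ = 3, and the known step contributing 1×(+1.49) V, the unknown satisfies 2·E° = 3×(-0.29) − 1×(+1.49) = -2.360.
E° = -2.360 / 2 = -1.180 V.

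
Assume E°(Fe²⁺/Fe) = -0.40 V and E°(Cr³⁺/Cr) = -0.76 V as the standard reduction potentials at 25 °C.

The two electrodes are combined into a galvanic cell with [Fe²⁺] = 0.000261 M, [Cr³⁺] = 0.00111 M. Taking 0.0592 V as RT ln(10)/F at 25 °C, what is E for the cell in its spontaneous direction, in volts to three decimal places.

+0.312 V

Fe²⁺/Fe is the cathode (higher E°), Cr³⁺/Cr the anode: E°cell = -0.40 − (-0.76) = +0.36 V, n = 6.
Overall: 3 Fe²⁺(aq) + 2 Cr(s) → 3 Fe(s) + 2 Cr³⁺(aq)
Q = [Cr³⁺]^2 / ([Fe²⁺]^3); log Q = 4.841.
E = E° − (0.0592/n) log Q = +0.36 − (0.0592/6)(4.841) = +0.312 V.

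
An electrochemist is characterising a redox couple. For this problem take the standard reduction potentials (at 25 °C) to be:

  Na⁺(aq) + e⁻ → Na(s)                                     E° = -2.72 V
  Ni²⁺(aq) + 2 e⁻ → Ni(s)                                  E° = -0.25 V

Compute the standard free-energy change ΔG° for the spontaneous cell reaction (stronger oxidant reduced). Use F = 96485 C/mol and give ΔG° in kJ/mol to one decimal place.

Ni²⁺/Ni (E° = -0.25 V) is the cathode; Na⁺/Na (E° = -2.72 V) is the anode, so E°cell = +2.47 V.
Balancing electrons gives n = 2 (lcm of 2 and 1).
ΔG° = −nFE° = −(2)(96485)(+2.47) = -476,636 J = -476.6 kJ/mol.

-476.6 kJ/mol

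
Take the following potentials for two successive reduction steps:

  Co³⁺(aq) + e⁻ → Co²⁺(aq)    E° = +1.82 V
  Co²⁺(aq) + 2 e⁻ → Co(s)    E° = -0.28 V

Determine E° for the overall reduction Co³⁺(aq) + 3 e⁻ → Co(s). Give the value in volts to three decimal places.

Adding the free-energy changes (−nFE°) of the two steps gives −n₃FE°₃ = −n₁FE°₁ − n₂FE°₂.
E°₃ = (1×+1.82 + 2×-0.28) / 3 = (+1.260) / 3 = +0.420 V.

+0.420 V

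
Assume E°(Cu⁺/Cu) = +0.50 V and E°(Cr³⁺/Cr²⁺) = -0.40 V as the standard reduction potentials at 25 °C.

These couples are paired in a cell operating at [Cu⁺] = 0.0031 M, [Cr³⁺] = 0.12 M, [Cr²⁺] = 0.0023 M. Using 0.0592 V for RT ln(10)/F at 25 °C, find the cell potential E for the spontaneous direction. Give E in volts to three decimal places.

Cu⁺/Cu is the cathode (higher E°), Cr³⁺/Cr²⁺ the anode: E°cell = +0.50 − (-0.40) = +0.90 V, n = 1.
Overall: Cu⁺(aq) + Cr²⁺(aq) → Cu(s) + Cr³⁺(aq)
Q = [Cr³⁺] / ([Cu⁺]·[Cr²⁺]); log Q = 4.226.
E = E° − (0.0592/n) log Q = +0.90 − (0.0592/1)(4.226) = +0.650 V.

+0.650 V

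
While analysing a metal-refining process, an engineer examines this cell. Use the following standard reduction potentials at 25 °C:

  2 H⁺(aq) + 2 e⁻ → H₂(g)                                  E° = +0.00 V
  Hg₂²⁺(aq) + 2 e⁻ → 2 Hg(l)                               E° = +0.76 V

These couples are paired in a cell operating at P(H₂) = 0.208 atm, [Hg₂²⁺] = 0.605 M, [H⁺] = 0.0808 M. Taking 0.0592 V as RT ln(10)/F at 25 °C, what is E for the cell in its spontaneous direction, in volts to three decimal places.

+0.798 V

Hg₂²⁺/Hg is the cathode (higher E°), H⁺/H₂ the anode: E°cell = +0.76 − (+0.00) = +0.76 V, n = 2.
Overall: Hg₂²⁺(aq) + H₂(g) → 2 Hg(l) + 2 H⁺(aq)
Q = [H⁺]^2 / ([Hg₂²⁺]·P(H₂)); log Q = -1.285.
E = E° − (0.0592/n) log Q = +0.76 − (0.0592/2)(-1.285) = +0.798 V.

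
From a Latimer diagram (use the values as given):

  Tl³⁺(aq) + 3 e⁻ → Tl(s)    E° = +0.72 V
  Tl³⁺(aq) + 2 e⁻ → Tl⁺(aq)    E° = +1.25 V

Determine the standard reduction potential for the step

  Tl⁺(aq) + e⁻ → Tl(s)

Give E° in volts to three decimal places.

-0.340 V

Sequential free energies add, so n₃E°₃ = n₁E°₁ + n₂E°₂.
With n₃ = 3, and the known step contributing 2×(+1.25) V, the unknown satisfies 1·E° = 3×(+0.72) − 2×(+1.25) = -0.340.
E° = -0.340 / 1 = -0.340 V.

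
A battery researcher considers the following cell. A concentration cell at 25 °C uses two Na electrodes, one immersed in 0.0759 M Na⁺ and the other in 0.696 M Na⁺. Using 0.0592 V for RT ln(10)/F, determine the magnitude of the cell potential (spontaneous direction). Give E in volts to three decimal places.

For a concentration cell E°cell = 0. The 0.696 M side is the cathode (reduction is favoured where [Na⁺] is higher).
With n = 1, E = −(0.0592/1) log([Na⁺]ₐₙ/[Na⁺]꜀ₐₜ) = −(0.0592/1) log(0.0759/0.696) = −(0.0592/1)(-0.962) = +0.057 V.

+0.057 V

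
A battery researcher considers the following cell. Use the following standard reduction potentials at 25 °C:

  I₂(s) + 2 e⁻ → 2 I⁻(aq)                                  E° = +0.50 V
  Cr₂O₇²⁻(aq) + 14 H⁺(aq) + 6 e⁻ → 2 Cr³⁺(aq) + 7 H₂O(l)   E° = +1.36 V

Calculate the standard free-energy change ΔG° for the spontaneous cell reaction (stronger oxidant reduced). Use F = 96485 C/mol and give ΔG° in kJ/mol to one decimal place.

-497.9 kJ/mol

Cr₂O₇²⁻/Cr³⁺ (E° = +1.36 V) is the cathode; I₂/I⁻ (E° = +0.50 V) is the anode, so E°cell = +0.86 V.
Balancing electrons gives n = 6 (lcm of 6 and 2).
ΔG° = −nFE° = −(6)(96485)(+0.86) = -497,863 J = -497.9 kJ/mol.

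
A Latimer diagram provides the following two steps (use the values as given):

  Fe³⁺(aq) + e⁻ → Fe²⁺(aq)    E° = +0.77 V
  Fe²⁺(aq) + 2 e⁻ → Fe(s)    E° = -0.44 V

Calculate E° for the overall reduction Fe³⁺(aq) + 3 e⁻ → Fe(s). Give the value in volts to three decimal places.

Standard free energies of sequential steps add: ΔG°₃ = ΔG°₁ + ΔG°₂, so n₃E°₃ = n₁E°₁ + n₂E°₂.
E°₃ = (1×+0.77 + 2×-0.44) / 3 = (-0.110) / 3 = -0.037 V.
Simply averaging or adding the two E° values would be wrong; the electron-weighted sum is required.

-0.037 V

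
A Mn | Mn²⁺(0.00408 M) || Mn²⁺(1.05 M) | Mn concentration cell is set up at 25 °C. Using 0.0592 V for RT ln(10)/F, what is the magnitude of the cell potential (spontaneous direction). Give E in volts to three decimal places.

+0.071 V

For a concentration cell E°cell = 0. The 1.05 M side is the cathode (reduction is favoured where [Mn²⁺] is higher).
With n = 2, E = −(0.0592/2) log([Mn²⁺]ₐₙ/[Mn²⁺]꜀ₐₜ) = −(0.0592/2) log(0.00408/1.05) = −(0.0592/2)(-2.411) = +0.071 V.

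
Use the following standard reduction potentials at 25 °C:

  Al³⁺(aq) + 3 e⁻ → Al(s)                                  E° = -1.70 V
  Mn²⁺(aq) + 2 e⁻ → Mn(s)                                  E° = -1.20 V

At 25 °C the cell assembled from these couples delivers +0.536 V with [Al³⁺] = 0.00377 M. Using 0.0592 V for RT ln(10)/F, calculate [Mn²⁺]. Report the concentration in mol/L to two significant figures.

0.40 M

Mn²⁺/Mn is the cathode, Al³⁺/Al the anode: E°cell = +0.50 V, n = 6.
Overall reaction: 3 Mn²⁺(aq) + 2 Al(s) → 3 Mn(s) + 2 Al³⁺(aq); Q = [Al³⁺]^2/[Mn²⁺]^3.
From E = E° − (0.0592/n) log Q: log Q = (E° − E)·n/0.0592 = (+0.50 − (+0.536))·6/0.0592 = -3.6486.
So 3·log[Mn²⁺] = 2·log(0.00377) − log Q = -4.8473 − (-3.6486) = -1.1987; log[Mn²⁺] = -1.1987 / 3 = -0.3996; [Mn²⁺] = 10^(-0.3996) ≈ 0.40 M.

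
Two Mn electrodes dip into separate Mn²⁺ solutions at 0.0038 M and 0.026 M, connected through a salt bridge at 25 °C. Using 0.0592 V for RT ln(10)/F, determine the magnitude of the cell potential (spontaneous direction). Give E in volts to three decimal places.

+0.025 V

For a concentration cell E°cell = 0. The 0.026 M side is the cathode (reduction is favoured where [Mn²⁺] is higher).
With n = 2, E = −(0.0592/2) log([Mn²⁺]ₐₙ/[Mn²⁺]꜀ₐₜ) = −(0.0592/2) log(0.0038/0.026) = −(0.0592/2)(-0.835) = +0.025 V.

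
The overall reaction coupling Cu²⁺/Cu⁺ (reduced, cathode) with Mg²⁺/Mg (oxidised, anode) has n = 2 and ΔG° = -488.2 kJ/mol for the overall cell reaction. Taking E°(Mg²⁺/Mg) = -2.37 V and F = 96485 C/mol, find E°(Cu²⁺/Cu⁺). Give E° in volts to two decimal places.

+0.16 V

E°cell = −ΔG°/(nF) = −(-488.2×10³)/((2)(96485)) = +2.530 V.
Since Cu²⁺/Cu⁺ is the cathode and Mg²⁺/Mg the anode, E°cell = E°(Cu²⁺/Cu⁺) − E°(Mg²⁺/Mg).
So E°(Cu²⁺/Cu⁺) = E°cell + E°(Mg²⁺/Mg) = +2.530 + (-2.37) = +0.16 V.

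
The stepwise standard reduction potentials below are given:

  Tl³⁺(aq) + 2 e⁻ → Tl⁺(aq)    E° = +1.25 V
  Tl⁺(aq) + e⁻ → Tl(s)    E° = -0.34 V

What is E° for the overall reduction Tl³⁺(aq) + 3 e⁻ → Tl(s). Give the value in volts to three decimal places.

+0.720 V

Since ΔG° = −nFE° is additive over sequential reductions, n₃E°₃ = n₁E°₁ + n₂E°₂.
E°₃ = (2×+1.25 + 1×-0.34) / 3 = (+2.160) / 3 = +0.720 V.
Simply averaging or adding the two E° values would be wrong; the electron-weighted sum is required.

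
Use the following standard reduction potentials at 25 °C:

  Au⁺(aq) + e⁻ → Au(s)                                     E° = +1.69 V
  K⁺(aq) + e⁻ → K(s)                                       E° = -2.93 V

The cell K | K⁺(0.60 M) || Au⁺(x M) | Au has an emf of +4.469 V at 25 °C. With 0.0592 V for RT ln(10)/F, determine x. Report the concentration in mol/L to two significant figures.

Au⁺/Au is the cathode, K⁺/K the anode: E°cell = +4.62 V, n = 1.
Overall reaction: Au⁺(aq) + K(s) → Au(s) + K⁺(aq); Q = [K⁺]^1/[Au⁺]^1.
From E = E° − (0.0592/n) log Q: log Q = (E° − E)·n/0.0592 = (+4.62 − (+4.469))·1/0.0592 = 2.5507.
So 1·log[Au⁺] = 1·log(0.6) − log Q = -0.2218 − (2.5507) = -2.7725; [Au⁺] = 10^(-2.7725) ≈ 0.0017 M.

0.0017 M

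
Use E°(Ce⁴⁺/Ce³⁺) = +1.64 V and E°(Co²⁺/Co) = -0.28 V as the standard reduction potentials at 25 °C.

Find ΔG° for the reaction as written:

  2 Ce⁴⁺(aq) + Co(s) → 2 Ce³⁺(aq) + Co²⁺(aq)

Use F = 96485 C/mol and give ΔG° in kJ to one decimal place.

As written, Ce⁴⁺/Ce³⁺ is reduced (cathode) and Co²⁺/Co is oxidised (anode), so E°cell = (+1.64) − (-0.28) = +1.92 V.
Balancing electrons gives n = 2.
ΔG° = −nFE° = −(2)(96485)(+1.92) = -370,502 J = -370.5 kJ.

-370.5 kJ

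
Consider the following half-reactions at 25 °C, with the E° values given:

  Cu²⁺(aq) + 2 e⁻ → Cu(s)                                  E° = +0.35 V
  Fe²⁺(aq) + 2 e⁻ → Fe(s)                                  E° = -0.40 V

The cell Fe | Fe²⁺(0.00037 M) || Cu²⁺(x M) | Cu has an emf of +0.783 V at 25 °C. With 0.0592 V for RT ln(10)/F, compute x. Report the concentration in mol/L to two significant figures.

0.0048 M

Cu²⁺/Cu is the cathode, Fe²⁺/Fe the anode: E°cell = +0.75 V, n = 2.
Overall reaction: Cu²⁺(aq) + Fe(s) → Cu(s) + Fe²⁺(aq); Q = [Fe²⁺]^1/[Cu²⁺]^1.
From E = E° − (0.0592/n) log Q: log Q = (E° − E)·n/0.0592 = (+0.75 − (+0.783))·2/0.0592 = -1.1149.
So 1·log[Cu²⁺] = 1·log(0.00037) − log Q = -3.4318 − (-1.1149) = -2.3169; [Cu²⁺] = 10^(-2.3169) ≈ 0.0048 M.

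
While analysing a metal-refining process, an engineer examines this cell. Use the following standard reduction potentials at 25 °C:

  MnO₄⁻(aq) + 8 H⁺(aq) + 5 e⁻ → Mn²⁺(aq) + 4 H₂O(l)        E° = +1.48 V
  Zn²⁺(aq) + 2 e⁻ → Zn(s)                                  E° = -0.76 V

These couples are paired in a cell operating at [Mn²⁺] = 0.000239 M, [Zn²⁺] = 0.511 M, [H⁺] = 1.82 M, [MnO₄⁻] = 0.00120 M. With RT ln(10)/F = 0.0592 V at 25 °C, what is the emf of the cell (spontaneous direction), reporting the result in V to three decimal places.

+2.282 V

MnO₄⁻/Mn²⁺ is the cathode (higher E°), Zn²⁺/Zn the anode: E°cell = +1.48 − (-0.76) = +2.24 V, n = 10.
Overall: 2 MnO₄⁻(aq) + 16 H⁺(aq) + 5 Zn(s) → 2 Mn²⁺(aq) + 8 H₂O(l) + 5 Zn²⁺(aq)
Q = [Mn²⁺]^2·[Zn²⁺]^5 / ([MnO₄⁻]^2·[H⁺]^16); log Q = -7.021.
E = E° − (0.0592/n) log Q = +2.24 − (0.0592/10)(-7.021) = +2.282 V.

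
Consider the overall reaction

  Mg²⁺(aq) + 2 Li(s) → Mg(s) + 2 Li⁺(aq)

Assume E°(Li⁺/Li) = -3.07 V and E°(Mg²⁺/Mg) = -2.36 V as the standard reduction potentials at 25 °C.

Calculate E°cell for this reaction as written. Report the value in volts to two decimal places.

The Mg²⁺/Mg couple has the higher reduction potential, so it is the cathode; Li⁺/Li is oxidised at the anode.
E°cell = E°(cathode) − E°(anode) = (-2.36) − (-3.07) = +0.71 V.

+0.71 V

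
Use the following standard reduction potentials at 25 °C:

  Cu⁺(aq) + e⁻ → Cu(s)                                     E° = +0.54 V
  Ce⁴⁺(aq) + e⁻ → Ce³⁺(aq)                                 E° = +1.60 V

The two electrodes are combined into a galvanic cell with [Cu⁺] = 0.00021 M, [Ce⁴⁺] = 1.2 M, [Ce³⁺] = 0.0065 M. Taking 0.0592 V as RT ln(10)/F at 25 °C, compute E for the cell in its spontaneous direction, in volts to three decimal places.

Ce⁴⁺/Ce³⁺ is the cathode (higher E°), Cu⁺/Cu the anode: E°cell = +1.60 − (+0.54) = +1.06 V, n = 1.
Overall: Ce⁴⁺(aq) + Cu(s) → Ce³⁺(aq) + Cu⁺(aq)
Q = [Ce³⁺]·[Cu⁺] / ([Ce⁴⁺]); log Q = -5.944.
E = E° − (0.0592/n) log Q = +1.06 − (0.0592/1)(-5.944) = +1.412 V.

+1.412 V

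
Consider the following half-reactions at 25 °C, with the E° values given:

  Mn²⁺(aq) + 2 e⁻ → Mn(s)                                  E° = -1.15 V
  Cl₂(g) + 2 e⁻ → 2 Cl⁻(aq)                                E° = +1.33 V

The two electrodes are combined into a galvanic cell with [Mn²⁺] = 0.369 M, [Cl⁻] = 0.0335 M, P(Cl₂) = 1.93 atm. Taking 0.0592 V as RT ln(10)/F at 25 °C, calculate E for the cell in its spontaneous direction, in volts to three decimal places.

Cl₂/Cl⁻ is the cathode (higher E°), Mn²⁺/Mn the anode: E°cell = +1.33 − (-1.15) = +2.48 V, n = 2.
Overall: Cl₂(g) + Mn(s) → 2 Cl⁻(aq) + Mn²⁺(aq)
Q = [Cl⁻]^2·[Mn²⁺] / (P(Cl₂)); log Q = -3.668.
E = E° − (0.0592/n) log Q = +2.48 − (0.0592/2)(-3.668) = +2.589 V.

+2.589 V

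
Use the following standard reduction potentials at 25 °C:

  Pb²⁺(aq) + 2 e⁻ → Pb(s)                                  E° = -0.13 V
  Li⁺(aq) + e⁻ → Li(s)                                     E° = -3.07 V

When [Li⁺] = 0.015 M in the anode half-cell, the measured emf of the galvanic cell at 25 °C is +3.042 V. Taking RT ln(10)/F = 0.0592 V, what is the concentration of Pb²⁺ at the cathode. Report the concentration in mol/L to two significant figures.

0.63 M

Pb²⁺/Pb is the cathode, Li⁺/Li the anode: E°cell = +2.94 V, n = 2.
Overall reaction: Pb²⁺(aq) + 2 Li(s) → Pb(s) + 2 Li⁺(aq); Q = [Li⁺]^2/[Pb²⁺]^1.
From E = E° − (0.0592/n) log Q: log Q = (E° − E)·n/0.0592 = (+2.94 − (+3.042))·2/0.0592 = -3.4459.
So 1·log[Pb²⁺] = 2·log(0.015) − log Q = -3.6478 − (-3.4459) = -0.2019; [Pb²⁺] = 10^(-0.2019) ≈ 0.63 M.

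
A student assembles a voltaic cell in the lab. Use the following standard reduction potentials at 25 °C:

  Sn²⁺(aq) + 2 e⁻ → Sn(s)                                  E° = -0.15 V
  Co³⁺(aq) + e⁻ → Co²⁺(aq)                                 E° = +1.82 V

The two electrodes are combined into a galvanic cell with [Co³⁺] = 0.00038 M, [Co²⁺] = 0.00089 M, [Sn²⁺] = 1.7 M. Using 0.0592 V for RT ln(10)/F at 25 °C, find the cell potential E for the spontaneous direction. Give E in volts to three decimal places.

Co³⁺/Co²⁺ is the cathode (higher E°), Sn²⁺/Sn the anode: E°cell = +1.82 − (-0.15) = +1.97 V, n = 2.
Overall: 2 Co³⁺(aq) + Sn(s) → 2 Co²⁺(aq) + Sn²⁺(aq)
Q = [Co²⁺]^2·[Sn²⁺] / ([Co³⁺]^2); log Q = 0.970.
E = E° − (0.0592/n) log Q = +1.97 − (0.0592/2)(0.970) = +1.941 V.

+1.941 V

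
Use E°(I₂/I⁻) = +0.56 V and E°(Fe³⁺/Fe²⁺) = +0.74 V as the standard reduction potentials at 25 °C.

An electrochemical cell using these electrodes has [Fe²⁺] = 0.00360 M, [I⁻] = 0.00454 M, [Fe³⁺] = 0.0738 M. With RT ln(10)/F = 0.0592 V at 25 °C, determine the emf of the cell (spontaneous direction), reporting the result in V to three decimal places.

+0.119 V

Fe³⁺/Fe²⁺ is the cathode (higher E°), I₂/I⁻ the anode: E°cell = +0.74 − (+0.56) = +0.18 V, n = 2.
Overall: 2 Fe³⁺(aq) + 2 I⁻(aq) → 2 Fe²⁺(aq) + I₂(s)
Q = [Fe²⁺]^2 / ([Fe³⁺]^2·[I⁻]^2); log Q = 2.062.
E = E° − (0.0592/n) log Q = +0.18 − (0.0592/2)(2.062) = +0.119 V.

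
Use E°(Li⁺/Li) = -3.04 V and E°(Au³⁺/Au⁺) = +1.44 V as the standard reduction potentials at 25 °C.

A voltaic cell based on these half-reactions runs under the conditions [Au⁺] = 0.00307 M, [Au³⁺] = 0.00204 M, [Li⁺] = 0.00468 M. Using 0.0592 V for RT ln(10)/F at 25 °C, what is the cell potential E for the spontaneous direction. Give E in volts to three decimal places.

Au³⁺/Au⁺ is the cathode (higher E°), Li⁺/Li the anode: E°cell = +1.44 − (-3.04) = +4.48 V, n = 2.
Overall: Au³⁺(aq) + 2 Li(s) → Au⁺(aq) + 2 Li⁺(aq)
Q = [Au⁺]·[Li⁺]^2 / ([Au³⁺]); log Q = -4.482.
E = E° − (0.0592/n) log Q = +4.48 − (0.0592/2)(-4.482) = +4.613 V.

+4.613 V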